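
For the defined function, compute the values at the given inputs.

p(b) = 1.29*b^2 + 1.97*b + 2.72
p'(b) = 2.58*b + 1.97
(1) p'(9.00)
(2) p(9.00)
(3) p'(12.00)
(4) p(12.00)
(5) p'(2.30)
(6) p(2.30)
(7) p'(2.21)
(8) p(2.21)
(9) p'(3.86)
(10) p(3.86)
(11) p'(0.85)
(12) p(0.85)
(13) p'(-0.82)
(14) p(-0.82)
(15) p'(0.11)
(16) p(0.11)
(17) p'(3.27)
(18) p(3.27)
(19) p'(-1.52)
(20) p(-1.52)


(1) = 25.19
(2) = 124.94
(3) = 32.93
(4) = 212.12
(5) = 7.90
(6) = 14.08
(7) = 7.67
(8) = 13.37
(9) = 11.93
(10) = 29.54
(11) = 4.16
(12) = 5.33
(13) = -0.15
(14) = 1.97
(15) = 2.25
(16) = 2.95
(17) = 10.41
(18) = 22.96
(19) = -1.95
(20) = 2.71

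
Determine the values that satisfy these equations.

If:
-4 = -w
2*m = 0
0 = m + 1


Then:
No Solution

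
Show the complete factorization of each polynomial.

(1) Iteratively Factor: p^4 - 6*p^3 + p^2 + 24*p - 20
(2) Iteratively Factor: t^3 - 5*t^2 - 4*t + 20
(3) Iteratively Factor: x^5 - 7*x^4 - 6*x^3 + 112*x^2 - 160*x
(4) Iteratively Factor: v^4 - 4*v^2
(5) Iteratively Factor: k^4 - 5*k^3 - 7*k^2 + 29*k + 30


(1) = (p - 1)*(p^3 - 5*p^2 - 4*p + 20) = (p - 5)*(p - 1)*(p^2 - 4) = (p - 5)*(p - 1)*(p + 2)*(p - 2)
(2) = (t + 2)*(t^2 - 7*t + 10) = (t - 5)*(t + 2)*(t - 2)
(3) = (x + 4)*(x^4 - 11*x^3 + 38*x^2 - 40*x) = (x - 2)*(x + 4)*(x^3 - 9*x^2 + 20*x) = x*(x - 2)*(x + 4)*(x^2 - 9*x + 20) = x*(x - 4)*(x - 2)*(x + 4)*(x - 5)
(4) = (v - 2)*(v^3 + 2*v^2) = v*(v - 2)*(v^2 + 2*v) = v^2*(v - 2)*(v + 2)
(5) = (k - 3)*(k^3 - 2*k^2 - 13*k - 10) = (k - 3)*(k + 2)*(k^2 - 4*k - 5) = (k - 3)*(k + 1)*(k + 2)*(k - 5)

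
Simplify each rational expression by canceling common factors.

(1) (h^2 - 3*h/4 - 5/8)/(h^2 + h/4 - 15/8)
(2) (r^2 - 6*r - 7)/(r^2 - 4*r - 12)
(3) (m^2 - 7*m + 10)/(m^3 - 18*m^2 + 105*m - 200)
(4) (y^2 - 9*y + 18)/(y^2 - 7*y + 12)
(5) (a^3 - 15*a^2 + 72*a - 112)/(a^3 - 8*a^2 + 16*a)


(1) = (2*h + 1)/(2*h + 3)
(2) = (r^2 - 6*r - 7)/(r^2 - 4*r - 12)
(3) = (m - 2)/(m^2 - 13*m + 40)
(4) = (y - 6)/(y - 4)
(5) = (a - 7)/a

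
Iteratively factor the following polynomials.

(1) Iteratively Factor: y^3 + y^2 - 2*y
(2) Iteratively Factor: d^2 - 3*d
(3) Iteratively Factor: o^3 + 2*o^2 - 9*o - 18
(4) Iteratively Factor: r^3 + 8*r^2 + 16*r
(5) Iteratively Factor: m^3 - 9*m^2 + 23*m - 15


(1) = (y)*(y^2 + y - 2) = y*(y + 2)*(y - 1)
(2) = (d)*(d - 3)
(3) = (o + 2)*(o^2 - 9) = (o - 3)*(o + 2)*(o + 3)
(4) = (r)*(r^2 + 8*r + 16) = r*(r + 4)*(r + 4)
(5) = (m - 1)*(m^2 - 8*m + 15) = (m - 5)*(m - 1)*(m - 3)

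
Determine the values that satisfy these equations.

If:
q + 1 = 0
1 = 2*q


Then:
No Solution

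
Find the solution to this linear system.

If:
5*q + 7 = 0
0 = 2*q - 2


Then:
No Solution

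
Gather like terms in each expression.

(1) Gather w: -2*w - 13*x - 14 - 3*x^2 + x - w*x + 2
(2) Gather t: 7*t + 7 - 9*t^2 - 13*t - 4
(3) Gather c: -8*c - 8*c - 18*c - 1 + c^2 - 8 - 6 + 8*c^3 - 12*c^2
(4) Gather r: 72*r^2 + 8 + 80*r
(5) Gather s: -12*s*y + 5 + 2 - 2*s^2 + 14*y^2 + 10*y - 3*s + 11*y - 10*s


(1) = w*(-x - 2) - 3*x^2 - 12*x - 12
(2) = -9*t^2 - 6*t + 3
(3) = 8*c^3 - 11*c^2 - 34*c - 15
(4) = 72*r^2 + 80*r + 8
(5) = -2*s^2 + s*(-12*y - 13) + 14*y^2 + 21*y + 7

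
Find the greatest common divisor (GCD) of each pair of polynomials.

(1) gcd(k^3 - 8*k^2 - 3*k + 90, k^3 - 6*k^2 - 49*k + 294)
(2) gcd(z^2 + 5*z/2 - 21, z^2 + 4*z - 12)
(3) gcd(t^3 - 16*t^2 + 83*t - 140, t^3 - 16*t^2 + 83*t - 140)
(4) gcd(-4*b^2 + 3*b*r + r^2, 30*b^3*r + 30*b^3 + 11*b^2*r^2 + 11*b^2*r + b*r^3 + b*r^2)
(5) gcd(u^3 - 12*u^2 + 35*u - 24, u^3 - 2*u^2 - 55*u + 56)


(1) = gcd((k - 6)*(k - 5)*(k + 3), (k - 7)*(k - 6)*(k + 7)) = k - 6
(2) = gcd((z - 7/2)*(z + 6), (z - 2)*(z + 6)) = z + 6
(3) = gcd((t - 7)*(t - 5)*(t - 4), (t - 7)*(t - 5)*(t - 4)) = t^3 - 16*t^2 + 83*t - 140
(4) = 1
(5) = gcd((u - 8)*(u - 3)*(u - 1), (u - 8)*(u - 1)*(u + 7)) = u^2 - 9*u + 8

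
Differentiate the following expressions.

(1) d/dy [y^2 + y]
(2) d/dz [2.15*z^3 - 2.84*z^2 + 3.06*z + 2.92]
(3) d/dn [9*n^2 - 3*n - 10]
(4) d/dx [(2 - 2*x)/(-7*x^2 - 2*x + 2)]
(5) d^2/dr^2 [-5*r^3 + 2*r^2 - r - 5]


(1) = 2*y + 1
(2) = 6.45*z^2 - 5.68*z + 3.06
(3) = 18*n - 3
(4) = 14*x*(2 - x)/(49*x^4 + 28*x^3 - 24*x^2 - 8*x + 4)
(5) = 4 - 30*r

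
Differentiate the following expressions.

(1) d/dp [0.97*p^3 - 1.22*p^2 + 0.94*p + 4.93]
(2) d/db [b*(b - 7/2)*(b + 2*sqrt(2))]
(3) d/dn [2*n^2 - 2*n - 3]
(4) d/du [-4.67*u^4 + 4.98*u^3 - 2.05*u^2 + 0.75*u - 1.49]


(1) = 2.91*p^2 - 2.44*p + 0.94
(2) = 3*b^2 - 7*b + 4*sqrt(2)*b - 7*sqrt(2)
(3) = 4*n - 2
(4) = -18.68*u^3 + 14.94*u^2 - 4.1*u + 0.75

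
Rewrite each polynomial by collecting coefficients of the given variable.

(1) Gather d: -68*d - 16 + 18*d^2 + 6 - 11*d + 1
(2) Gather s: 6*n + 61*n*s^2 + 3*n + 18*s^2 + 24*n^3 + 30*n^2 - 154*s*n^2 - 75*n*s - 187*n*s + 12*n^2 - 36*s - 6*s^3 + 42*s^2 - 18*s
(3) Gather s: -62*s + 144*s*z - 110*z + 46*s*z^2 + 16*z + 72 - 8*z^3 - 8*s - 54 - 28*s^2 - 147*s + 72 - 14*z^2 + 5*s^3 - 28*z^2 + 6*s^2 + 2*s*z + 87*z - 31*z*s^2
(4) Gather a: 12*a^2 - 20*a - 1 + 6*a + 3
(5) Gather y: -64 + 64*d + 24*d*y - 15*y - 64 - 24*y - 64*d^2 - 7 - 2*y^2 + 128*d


(1) = 18*d^2 - 79*d - 9
(2) = 24*n^3 + 42*n^2 + 9*n - 6*s^3 + s^2*(61*n + 60) + s*(-154*n^2 - 262*n - 54)
(3) = 5*s^3 + s^2*(-31*z - 22) + s*(46*z^2 + 146*z - 217) - 8*z^3 - 42*z^2 - 7*z + 90
(4) = 12*a^2 - 14*a + 2
(5) = -64*d^2 + 192*d - 2*y^2 + y*(24*d - 39) - 135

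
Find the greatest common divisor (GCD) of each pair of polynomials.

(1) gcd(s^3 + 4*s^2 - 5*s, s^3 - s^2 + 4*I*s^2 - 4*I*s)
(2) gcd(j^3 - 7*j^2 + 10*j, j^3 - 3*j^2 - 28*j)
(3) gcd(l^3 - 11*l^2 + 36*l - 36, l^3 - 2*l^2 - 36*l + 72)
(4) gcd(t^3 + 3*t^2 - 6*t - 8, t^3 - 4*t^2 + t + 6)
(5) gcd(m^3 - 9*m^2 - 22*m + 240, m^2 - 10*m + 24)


(1) = gcd(s*(s - 1)*(s + 5), s*(s - 1)*(s + 4*I)) = s^2 - s
(2) = gcd(j*(j - 5)*(j - 2), j*(j - 7)*(j + 4)) = j
(3) = gcd((l - 6)*(l - 3)*(l - 2), (l - 6)*(l - 2)*(l + 6)) = l^2 - 8*l + 12
(4) = gcd((t - 2)*(t + 1)*(t + 4), (t - 3)*(t - 2)*(t + 1)) = t^2 - t - 2
(5) = gcd((m - 8)*(m - 6)*(m + 5), (m - 6)*(m - 4)) = m - 6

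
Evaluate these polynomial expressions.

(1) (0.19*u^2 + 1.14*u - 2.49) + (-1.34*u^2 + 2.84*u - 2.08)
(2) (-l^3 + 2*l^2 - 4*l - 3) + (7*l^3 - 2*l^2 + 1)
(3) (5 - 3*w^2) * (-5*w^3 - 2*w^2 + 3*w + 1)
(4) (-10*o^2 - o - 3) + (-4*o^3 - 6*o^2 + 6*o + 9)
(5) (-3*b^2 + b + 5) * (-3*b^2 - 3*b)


(1) = -1.15*u^2 + 3.98*u - 4.57
(2) = 6*l^3 - 4*l - 2
(3) = 15*w^5 + 6*w^4 - 34*w^3 - 13*w^2 + 15*w + 5
(4) = -4*o^3 - 16*o^2 + 5*o + 6
(5) = 9*b^4 + 6*b^3 - 18*b^2 - 15*b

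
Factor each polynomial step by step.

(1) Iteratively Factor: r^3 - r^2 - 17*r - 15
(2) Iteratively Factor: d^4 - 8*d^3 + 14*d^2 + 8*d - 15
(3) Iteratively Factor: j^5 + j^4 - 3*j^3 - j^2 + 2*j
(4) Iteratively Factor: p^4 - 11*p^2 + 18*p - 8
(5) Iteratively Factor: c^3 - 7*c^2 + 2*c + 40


(1) = (r + 3)*(r^2 - 4*r - 5) = (r - 5)*(r + 3)*(r + 1)
(2) = (d - 5)*(d^3 - 3*d^2 - d + 3) = (d - 5)*(d - 1)*(d^2 - 2*d - 3) = (d - 5)*(d - 1)*(d + 1)*(d - 3)
(3) = (j - 1)*(j^4 + 2*j^3 - j^2 - 2*j) = (j - 1)^2*(j^3 + 3*j^2 + 2*j) = j*(j - 1)^2*(j^2 + 3*j + 2) = j*(j - 1)^2*(j + 2)*(j + 1)
(4) = (p - 1)*(p^3 + p^2 - 10*p + 8) = (p - 1)*(p + 4)*(p^2 - 3*p + 2) = (p - 2)*(p - 1)*(p + 4)*(p - 1)
(5) = (c + 2)*(c^2 - 9*c + 20) = (c - 5)*(c + 2)*(c - 4)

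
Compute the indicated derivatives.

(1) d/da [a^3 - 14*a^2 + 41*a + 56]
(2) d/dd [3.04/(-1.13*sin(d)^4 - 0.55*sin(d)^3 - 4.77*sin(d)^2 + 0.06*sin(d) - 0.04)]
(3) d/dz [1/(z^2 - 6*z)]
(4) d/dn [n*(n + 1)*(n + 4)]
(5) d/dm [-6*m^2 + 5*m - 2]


(1) = 3*a^2 - 28*a + 41
(2) = (13.7408*sin(d)^3 + 5.016*sin(d)^2 + 29.0016*sin(d) - 0.1824)*cos(d)/(1.13*sin(d)^4 + 0.55*sin(d)^3 + 4.77*sin(d)^2 - 0.06*sin(d) + 0.04)^2
(3) = 2*(3 - z)/(z^2*(z - 6)^2)
(4) = 3*n^2 + 10*n + 4
(5) = 5 - 12*m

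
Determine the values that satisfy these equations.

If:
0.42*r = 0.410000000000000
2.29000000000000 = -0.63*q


Then:
q = -3.63
r = 0.98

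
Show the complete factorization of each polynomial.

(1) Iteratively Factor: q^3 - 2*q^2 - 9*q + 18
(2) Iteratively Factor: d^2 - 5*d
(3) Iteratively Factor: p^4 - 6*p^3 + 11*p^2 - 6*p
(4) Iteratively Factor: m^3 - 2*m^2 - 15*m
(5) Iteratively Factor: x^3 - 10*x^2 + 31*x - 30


(1) = (q + 3)*(q^2 - 5*q + 6) = (q - 3)*(q + 3)*(q - 2)
(2) = (d - 5)*(d)
(3) = (p - 1)*(p^3 - 5*p^2 + 6*p) = (p - 2)*(p - 1)*(p^2 - 3*p) = p*(p - 2)*(p - 1)*(p - 3)
(4) = (m - 5)*(m^2 + 3*m) = m*(m - 5)*(m + 3)
(5) = (x - 2)*(x^2 - 8*x + 15) = (x - 5)*(x - 2)*(x - 3)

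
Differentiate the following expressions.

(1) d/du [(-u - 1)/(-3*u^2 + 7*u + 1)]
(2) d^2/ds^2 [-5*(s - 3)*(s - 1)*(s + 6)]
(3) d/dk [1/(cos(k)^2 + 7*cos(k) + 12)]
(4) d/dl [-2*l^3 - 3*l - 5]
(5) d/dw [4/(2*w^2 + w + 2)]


(1) = (3*u^2 - 7*u - (u + 1)*(6*u - 7) - 1)/(-3*u^2 + 7*u + 1)^2
(2) = -30*s - 20
(3) = (2*cos(k) + 7)*sin(k)/(cos(k)^2 + 7*cos(k) + 12)^2
(4) = -6*l^2 - 3
(5) = 4*(-4*w - 1)/(2*w^2 + w + 2)^2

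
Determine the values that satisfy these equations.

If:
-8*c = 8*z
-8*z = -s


Then:
c = -z
s = 8*z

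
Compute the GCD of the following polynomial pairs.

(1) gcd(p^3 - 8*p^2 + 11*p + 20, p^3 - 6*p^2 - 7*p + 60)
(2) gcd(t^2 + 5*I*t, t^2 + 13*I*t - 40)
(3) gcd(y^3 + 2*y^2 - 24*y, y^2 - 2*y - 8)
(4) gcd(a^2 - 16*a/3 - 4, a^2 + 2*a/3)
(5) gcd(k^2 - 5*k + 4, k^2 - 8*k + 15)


(1) = gcd((p - 5)*(p - 4)*(p + 1), (p - 5)*(p - 4)*(p + 3)) = p^2 - 9*p + 20
(2) = t + 5*I
(3) = y - 4
(4) = a + 2/3
(5) = 1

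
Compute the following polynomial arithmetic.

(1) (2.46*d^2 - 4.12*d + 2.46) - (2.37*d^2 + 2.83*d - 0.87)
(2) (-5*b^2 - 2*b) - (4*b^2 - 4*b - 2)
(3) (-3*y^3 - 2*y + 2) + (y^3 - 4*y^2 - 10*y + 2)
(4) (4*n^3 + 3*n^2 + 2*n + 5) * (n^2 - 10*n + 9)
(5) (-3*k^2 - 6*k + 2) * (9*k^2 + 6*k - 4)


(1) = 0.09*d^2 - 6.95*d + 3.33
(2) = -9*b^2 + 2*b + 2
(3) = -2*y^3 - 4*y^2 - 12*y + 4
(4) = 4*n^5 - 37*n^4 + 8*n^3 + 12*n^2 - 32*n + 45
(5) = -27*k^4 - 72*k^3 - 6*k^2 + 36*k - 8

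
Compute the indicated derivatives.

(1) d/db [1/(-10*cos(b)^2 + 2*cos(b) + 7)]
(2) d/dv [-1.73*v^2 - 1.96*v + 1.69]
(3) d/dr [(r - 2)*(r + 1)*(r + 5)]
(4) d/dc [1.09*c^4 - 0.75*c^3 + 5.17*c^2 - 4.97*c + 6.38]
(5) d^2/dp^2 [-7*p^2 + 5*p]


(1) = 2*(1 - 10*cos(b))*sin(b)/(-10*cos(b)^2 + 2*cos(b) + 7)^2
(2) = -3.46*v - 1.96
(3) = 3*r^2 + 8*r - 7
(4) = 4.36*c^3 - 2.25*c^2 + 10.34*c - 4.97
(5) = -14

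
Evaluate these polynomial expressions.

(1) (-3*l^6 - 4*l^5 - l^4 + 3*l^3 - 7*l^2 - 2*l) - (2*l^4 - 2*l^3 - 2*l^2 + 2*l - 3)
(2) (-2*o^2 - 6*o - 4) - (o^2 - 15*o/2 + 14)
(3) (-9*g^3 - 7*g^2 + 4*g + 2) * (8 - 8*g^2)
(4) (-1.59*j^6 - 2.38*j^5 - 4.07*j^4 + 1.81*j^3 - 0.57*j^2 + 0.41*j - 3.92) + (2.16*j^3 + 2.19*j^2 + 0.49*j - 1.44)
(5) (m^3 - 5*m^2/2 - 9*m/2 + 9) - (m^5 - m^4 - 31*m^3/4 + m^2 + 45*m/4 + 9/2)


(1) = -3*l^6 - 4*l^5 - 3*l^4 + 5*l^3 - 5*l^2 - 4*l + 3
(2) = -3*o^2 + 3*o/2 - 18
(3) = 72*g^5 + 56*g^4 - 104*g^3 - 72*g^2 + 32*g + 16
(4) = -1.59*j^6 - 2.38*j^5 - 4.07*j^4 + 3.97*j^3 + 1.62*j^2 + 0.9*j - 5.36
(5) = -m^5 + m^4 + 35*m^3/4 - 7*m^2/2 - 63*m/4 + 9/2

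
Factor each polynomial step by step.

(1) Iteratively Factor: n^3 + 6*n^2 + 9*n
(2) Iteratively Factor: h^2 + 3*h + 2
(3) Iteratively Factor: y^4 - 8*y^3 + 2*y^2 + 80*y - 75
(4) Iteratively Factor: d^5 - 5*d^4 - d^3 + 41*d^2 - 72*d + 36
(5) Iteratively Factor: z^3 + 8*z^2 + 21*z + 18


(1) = (n + 3)*(n^2 + 3*n) = n*(n + 3)*(n + 3)
(2) = (h + 2)*(h + 1)
(3) = (y - 1)*(y^3 - 7*y^2 - 5*y + 75) = (y - 5)*(y - 1)*(y^2 - 2*y - 15) = (y - 5)^2*(y - 1)*(y + 3)
(4) = (d - 3)*(d^4 - 2*d^3 - 7*d^2 + 20*d - 12) = (d - 3)*(d + 3)*(d^3 - 5*d^2 + 8*d - 4) = (d - 3)*(d - 2)*(d + 3)*(d^2 - 3*d + 2) = (d - 3)*(d - 2)*(d - 1)*(d + 3)*(d - 2)
(5) = (z + 3)*(z^2 + 5*z + 6) = (z + 2)*(z + 3)*(z + 3)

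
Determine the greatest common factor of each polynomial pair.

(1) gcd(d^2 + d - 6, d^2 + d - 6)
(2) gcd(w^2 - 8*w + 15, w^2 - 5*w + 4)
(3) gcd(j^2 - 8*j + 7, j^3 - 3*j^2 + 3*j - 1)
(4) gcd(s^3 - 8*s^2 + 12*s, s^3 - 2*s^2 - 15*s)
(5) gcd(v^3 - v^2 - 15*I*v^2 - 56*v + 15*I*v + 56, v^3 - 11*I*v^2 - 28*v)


(1) = d^2 + d - 6
(2) = 1
(3) = j - 1
(4) = gcd(s*(s - 6)*(s - 2), s*(s - 5)*(s + 3)) = s
(5) = gcd((v - 1)*(v - 8*I)*(v - 7*I), v*(v - 7*I)*(v - 4*I)) = v - 7*I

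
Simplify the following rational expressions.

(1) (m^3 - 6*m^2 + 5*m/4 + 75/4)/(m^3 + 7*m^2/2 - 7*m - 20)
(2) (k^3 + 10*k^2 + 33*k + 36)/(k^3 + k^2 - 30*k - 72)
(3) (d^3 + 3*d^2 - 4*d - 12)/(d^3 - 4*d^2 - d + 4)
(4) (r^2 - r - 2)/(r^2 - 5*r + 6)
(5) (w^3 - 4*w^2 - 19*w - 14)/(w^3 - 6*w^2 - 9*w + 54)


(1) = (2*m^2 - 7*m - 15)/(2*m^2 + 12*m + 16)
(2) = (k + 3)/(k - 6)
(3) = (d^3 + 3*d^2 - 4*d - 12)/(d^3 - 4*d^2 - d + 4)
(4) = (r + 1)/(r - 3)
(5) = (w^3 - 4*w^2 - 19*w - 14)/(w^3 - 6*w^2 - 9*w + 54)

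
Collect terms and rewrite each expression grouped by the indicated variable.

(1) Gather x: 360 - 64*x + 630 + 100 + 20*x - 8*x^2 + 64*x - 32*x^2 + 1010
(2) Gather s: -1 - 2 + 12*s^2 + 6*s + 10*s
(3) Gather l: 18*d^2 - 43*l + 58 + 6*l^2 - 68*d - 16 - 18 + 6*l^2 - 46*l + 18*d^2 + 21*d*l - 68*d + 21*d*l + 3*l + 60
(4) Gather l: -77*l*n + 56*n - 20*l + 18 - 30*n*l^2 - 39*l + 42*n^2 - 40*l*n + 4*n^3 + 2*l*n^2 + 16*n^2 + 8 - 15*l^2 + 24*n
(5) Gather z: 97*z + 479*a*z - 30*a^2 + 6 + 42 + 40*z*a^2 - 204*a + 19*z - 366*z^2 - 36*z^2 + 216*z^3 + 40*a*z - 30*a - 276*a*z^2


(1) = -40*x^2 + 20*x + 2100
(2) = 12*s^2 + 16*s - 3
(3) = 36*d^2 - 136*d + 12*l^2 + l*(42*d - 86) + 84
(4) = l^2*(-30*n - 15) + l*(2*n^2 - 117*n - 59) + 4*n^3 + 58*n^2 + 80*n + 26
(5) = -30*a^2 - 234*a + 216*z^3 + z^2*(-276*a - 402) + z*(40*a^2 + 519*a + 116) + 48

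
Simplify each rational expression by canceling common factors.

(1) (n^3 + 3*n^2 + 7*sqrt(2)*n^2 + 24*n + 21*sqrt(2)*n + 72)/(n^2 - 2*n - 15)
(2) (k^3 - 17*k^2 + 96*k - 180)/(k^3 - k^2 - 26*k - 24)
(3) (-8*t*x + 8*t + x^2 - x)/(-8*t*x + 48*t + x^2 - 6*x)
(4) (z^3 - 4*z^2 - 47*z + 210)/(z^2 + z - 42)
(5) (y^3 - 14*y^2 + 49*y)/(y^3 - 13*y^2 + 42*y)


(1) = (n^2 + 7*sqrt(2)*n + 24)/(n - 5)
(2) = (k^2 - 11*k + 30)/(k^2 + 5*k + 4)
(3) = (x - 1)/(x - 6)
(4) = z - 5
(5) = (y - 7)/(y - 6)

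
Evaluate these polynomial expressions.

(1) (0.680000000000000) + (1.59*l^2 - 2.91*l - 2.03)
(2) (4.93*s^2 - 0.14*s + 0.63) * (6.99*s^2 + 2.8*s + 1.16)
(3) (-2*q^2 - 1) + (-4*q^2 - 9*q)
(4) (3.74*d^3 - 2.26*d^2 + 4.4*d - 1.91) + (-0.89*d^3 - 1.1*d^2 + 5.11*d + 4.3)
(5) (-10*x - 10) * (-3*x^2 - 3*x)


(1) = 1.59*l^2 - 2.91*l - 1.35
(2) = 34.4607*s^4 + 12.8254*s^3 + 9.7305*s^2 + 1.6016*s + 0.7308
(3) = -6*q^2 - 9*q - 1
(4) = 2.85*d^3 - 3.36*d^2 + 9.51*d + 2.39
(5) = 30*x^3 + 60*x^2 + 30*x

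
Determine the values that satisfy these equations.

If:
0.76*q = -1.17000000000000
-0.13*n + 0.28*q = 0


Then:
n = -3.32
q = -1.54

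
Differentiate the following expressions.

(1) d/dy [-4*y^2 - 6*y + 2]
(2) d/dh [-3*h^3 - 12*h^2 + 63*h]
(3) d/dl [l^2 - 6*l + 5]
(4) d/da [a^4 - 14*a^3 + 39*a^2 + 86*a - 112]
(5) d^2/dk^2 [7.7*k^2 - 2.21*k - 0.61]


(1) = -8*y - 6
(2) = -9*h^2 - 24*h + 63
(3) = 2*l - 6
(4) = 4*a^3 - 42*a^2 + 78*a + 86
(5) = 15.4000000000000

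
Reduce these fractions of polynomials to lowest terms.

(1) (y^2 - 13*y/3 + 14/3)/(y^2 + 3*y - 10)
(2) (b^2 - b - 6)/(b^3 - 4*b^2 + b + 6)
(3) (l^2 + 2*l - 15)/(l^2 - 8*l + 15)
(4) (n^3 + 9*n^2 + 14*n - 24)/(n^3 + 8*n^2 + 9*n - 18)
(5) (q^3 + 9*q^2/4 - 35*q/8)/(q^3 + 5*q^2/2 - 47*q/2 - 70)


(1) = (3*y - 7)/(3*y + 15)
(2) = (b + 2)/(b^2 - b - 2)
(3) = (l + 5)/(l - 5)
(4) = (n + 4)/(n + 3)
(5) = (4*q^2 - 5*q)/(4*q^2 - 4*q - 80)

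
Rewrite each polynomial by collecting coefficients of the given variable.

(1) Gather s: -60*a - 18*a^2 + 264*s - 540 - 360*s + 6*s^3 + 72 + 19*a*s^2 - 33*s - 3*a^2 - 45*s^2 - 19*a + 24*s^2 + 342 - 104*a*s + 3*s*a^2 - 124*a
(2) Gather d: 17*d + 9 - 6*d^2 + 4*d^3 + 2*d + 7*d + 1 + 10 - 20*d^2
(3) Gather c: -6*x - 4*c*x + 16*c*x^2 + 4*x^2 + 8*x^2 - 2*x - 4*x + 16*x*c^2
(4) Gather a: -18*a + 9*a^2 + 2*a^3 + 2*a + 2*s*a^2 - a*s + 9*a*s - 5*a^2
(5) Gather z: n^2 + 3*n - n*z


(1) = -21*a^2 - 203*a + 6*s^3 + s^2*(19*a - 21) + s*(3*a^2 - 104*a - 129) - 126
(2) = 4*d^3 - 26*d^2 + 26*d + 20
(3) = 16*c^2*x + c*(16*x^2 - 4*x) + 12*x^2 - 12*x
(4) = 2*a^3 + a^2*(2*s + 4) + a*(8*s - 16)
(5) = n^2 - n*z + 3*n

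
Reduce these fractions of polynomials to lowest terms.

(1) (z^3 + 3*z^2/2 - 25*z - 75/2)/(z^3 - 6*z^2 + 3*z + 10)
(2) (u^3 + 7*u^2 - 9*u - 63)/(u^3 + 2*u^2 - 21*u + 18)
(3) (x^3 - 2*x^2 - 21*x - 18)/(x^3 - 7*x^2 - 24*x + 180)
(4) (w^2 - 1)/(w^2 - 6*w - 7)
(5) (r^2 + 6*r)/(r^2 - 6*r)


(1) = (2*z^2 + 13*z + 15)/(2*z^2 - 2*z - 4)
(2) = (u^2 + 10*u + 21)/(u^2 + 5*u - 6)
(3) = (x^2 + 4*x + 3)/(x^2 - x - 30)
(4) = (w - 1)/(w - 7)
(5) = (r + 6)/(r - 6)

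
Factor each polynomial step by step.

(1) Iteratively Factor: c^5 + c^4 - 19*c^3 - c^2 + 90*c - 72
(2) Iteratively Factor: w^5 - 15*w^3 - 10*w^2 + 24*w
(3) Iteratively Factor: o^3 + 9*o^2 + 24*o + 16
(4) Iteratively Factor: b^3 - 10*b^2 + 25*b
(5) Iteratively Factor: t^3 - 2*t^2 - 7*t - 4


(1) = (c - 2)*(c^4 + 3*c^3 - 13*c^2 - 27*c + 36) = (c - 2)*(c + 4)*(c^3 - c^2 - 9*c + 9) = (c - 3)*(c - 2)*(c + 4)*(c^2 + 2*c - 3) = (c - 3)*(c - 2)*(c + 3)*(c + 4)*(c - 1)
(2) = (w + 2)*(w^4 - 2*w^3 - 11*w^2 + 12*w) = (w - 4)*(w + 2)*(w^3 + 2*w^2 - 3*w) = (w - 4)*(w - 1)*(w + 2)*(w^2 + 3*w) = (w - 4)*(w - 1)*(w + 2)*(w + 3)*(w)
(3) = (o + 4)*(o^2 + 5*o + 4) = (o + 4)^2*(o + 1)
(4) = (b)*(b^2 - 10*b + 25) = b*(b - 5)*(b - 5)
(5) = (t + 1)*(t^2 - 3*t - 4) = (t - 4)*(t + 1)*(t + 1)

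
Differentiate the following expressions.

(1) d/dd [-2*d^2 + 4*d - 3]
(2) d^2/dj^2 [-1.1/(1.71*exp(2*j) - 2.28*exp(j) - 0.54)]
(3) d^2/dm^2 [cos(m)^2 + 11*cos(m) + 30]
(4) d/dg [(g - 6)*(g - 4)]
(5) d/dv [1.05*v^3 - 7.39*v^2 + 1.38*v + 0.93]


(1) = 4 - 4*d
(2) = (1.1*(3.42*exp(j) - 2.28)*(6.84*exp(j) - 4.56)*exp(j) + (7.524*exp(j) - 2.508)*(-1.71*exp(2*j) + 2.28*exp(j) + 0.54))*exp(j)/(-1.71*exp(2*j) + 2.28*exp(j) + 0.54)^3
(3) = -11*cos(m) - 2*cos(2*m)
(4) = 2*g - 10
(5) = 3.15*v^2 - 14.78*v + 1.38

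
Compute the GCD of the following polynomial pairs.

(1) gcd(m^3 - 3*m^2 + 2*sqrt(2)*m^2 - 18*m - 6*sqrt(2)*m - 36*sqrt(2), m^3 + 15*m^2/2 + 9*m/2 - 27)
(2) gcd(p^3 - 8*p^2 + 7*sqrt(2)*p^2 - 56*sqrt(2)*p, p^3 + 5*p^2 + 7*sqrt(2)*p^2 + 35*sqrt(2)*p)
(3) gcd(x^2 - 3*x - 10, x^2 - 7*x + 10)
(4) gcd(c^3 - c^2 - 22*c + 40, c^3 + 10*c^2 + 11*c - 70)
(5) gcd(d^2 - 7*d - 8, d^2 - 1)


(1) = m + 3
(2) = p^2 + 7*sqrt(2)*p
(3) = x - 5
(4) = gcd((c - 4)*(c - 2)*(c + 5), (c - 2)*(c + 5)*(c + 7)) = c^2 + 3*c - 10
(5) = gcd((d - 8)*(d + 1), (d - 1)*(d + 1)) = d + 1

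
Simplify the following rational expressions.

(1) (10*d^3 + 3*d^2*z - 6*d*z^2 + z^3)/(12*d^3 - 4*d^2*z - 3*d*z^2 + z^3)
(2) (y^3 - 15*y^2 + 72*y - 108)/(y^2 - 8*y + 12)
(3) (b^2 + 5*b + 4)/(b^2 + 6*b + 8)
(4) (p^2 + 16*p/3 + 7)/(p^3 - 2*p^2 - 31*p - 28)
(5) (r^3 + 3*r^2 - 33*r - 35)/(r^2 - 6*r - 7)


(1) = (-5*d^2 - 4*d*z + z^2)/(-6*d^2 - d*z + z^2)
(2) = (y^2 - 9*y + 18)/(y - 2)
(3) = (b + 1)/(b + 2)
(4) = (3*p^2 + 16*p + 21)/(3*p^3 - 6*p^2 - 93*p - 84)
(5) = (r^2 + 2*r - 35)/(r - 7)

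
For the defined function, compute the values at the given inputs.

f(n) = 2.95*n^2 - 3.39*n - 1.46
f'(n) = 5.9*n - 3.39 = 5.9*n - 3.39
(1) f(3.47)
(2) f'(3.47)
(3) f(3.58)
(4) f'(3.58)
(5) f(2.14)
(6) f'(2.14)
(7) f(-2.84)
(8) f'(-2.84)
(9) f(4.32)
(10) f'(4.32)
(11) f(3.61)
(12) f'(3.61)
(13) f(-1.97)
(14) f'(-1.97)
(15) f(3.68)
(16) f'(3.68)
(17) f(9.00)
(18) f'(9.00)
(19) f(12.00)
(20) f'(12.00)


(1) = 22.30
(2) = 17.08
(3) = 24.21
(4) = 17.73
(5) = 4.80
(6) = 9.24
(7) = 31.96
(8) = -20.15
(9) = 38.95
(10) = 22.10
(11) = 24.75
(12) = 17.91
(13) = 16.67
(14) = -15.01
(15) = 26.01
(16) = 18.32
(17) = 206.98
(18) = 49.71
(19) = 382.66
(20) = 67.41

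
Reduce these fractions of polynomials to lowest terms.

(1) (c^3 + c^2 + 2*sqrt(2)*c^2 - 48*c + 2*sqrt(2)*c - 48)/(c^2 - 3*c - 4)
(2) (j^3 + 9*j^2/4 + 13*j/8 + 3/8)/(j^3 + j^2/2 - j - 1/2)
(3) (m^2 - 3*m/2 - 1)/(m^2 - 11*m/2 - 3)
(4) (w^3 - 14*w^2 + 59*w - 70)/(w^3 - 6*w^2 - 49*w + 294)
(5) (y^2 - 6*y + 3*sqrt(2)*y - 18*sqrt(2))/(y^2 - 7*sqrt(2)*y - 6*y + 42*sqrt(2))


(1) = (c^2 + 2*sqrt(2)*c - 48)/(c - 4)
(2) = (4*j + 3)/(4*j - 4)
(3) = (m - 2)/(m - 6)
(4) = (w^2 - 7*w + 10)/(w^2 + w - 42)
(5) = (y + 3*sqrt(2))/(y - 7*sqrt(2))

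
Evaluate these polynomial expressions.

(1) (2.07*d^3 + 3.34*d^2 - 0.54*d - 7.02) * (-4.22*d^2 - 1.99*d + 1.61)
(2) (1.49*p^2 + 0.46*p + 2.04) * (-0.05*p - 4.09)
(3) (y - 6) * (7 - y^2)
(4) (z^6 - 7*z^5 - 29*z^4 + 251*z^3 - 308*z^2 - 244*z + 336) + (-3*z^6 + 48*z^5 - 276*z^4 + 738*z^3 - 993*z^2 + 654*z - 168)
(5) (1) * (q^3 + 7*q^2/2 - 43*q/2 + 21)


(1) = -8.7354*d^5 - 18.2141*d^4 - 1.0351*d^3 + 36.0764*d^2 + 13.1004*d - 11.3022
(2) = -0.0745*p^3 - 6.1171*p^2 - 1.9834*p - 8.3436
(3) = -y^3 + 6*y^2 + 7*y - 42
(4) = -2*z^6 + 41*z^5 - 305*z^4 + 989*z^3 - 1301*z^2 + 410*z + 168
(5) = q^3 + 7*q^2/2 - 43*q/2 + 21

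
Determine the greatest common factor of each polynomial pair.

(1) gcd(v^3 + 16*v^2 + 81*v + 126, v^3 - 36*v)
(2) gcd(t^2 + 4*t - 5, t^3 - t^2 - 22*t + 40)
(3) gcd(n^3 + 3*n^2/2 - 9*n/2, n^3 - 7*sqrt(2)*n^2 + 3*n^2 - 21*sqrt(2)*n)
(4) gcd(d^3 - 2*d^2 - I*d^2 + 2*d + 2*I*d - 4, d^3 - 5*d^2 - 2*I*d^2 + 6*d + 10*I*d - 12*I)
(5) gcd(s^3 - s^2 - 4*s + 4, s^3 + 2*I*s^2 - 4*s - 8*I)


(1) = v + 6
(2) = gcd((t - 1)*(t + 5), (t - 4)*(t - 2)*(t + 5)) = t + 5
(3) = n^2 + 3*n
(4) = gcd((d - 2)*(d - 2*I)*(d + I), (d - 3)*(d - 2)*(d - 2*I)) = d^2 + d*(-2 - 2*I) + 4*I
(5) = s^2 - 4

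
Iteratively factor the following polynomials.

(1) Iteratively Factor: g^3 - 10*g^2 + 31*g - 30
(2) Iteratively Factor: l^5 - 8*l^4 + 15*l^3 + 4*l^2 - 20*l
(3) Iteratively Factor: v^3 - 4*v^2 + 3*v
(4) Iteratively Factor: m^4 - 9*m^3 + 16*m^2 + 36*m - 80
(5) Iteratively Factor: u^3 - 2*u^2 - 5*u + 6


(1) = (g - 2)*(g^2 - 8*g + 15) = (g - 5)*(g - 2)*(g - 3)
(2) = (l - 2)*(l^4 - 6*l^3 + 3*l^2 + 10*l) = (l - 5)*(l - 2)*(l^3 - l^2 - 2*l) = (l - 5)*(l - 2)*(l + 1)*(l^2 - 2*l) = l*(l - 5)*(l - 2)*(l + 1)*(l - 2)
(3) = (v - 3)*(v^2 - v) = v*(v - 3)*(v - 1)
(4) = (m + 2)*(m^3 - 11*m^2 + 38*m - 40) = (m - 4)*(m + 2)*(m^2 - 7*m + 10) = (m - 4)*(m - 2)*(m + 2)*(m - 5)
(5) = (u + 2)*(u^2 - 4*u + 3) = (u - 3)*(u + 2)*(u - 1)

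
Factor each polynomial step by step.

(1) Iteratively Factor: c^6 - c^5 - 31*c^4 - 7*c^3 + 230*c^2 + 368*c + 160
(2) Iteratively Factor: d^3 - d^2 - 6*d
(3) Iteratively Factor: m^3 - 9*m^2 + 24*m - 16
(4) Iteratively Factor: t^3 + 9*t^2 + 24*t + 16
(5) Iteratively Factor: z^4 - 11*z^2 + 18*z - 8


(1) = (c + 1)*(c^5 - 2*c^4 - 29*c^3 + 22*c^2 + 208*c + 160) = (c + 1)*(c + 2)*(c^4 - 4*c^3 - 21*c^2 + 64*c + 80) = (c - 4)*(c + 1)*(c + 2)*(c^3 - 21*c - 20) = (c - 4)*(c + 1)^2*(c + 2)*(c^2 - c - 20) = (c - 5)*(c - 4)*(c + 1)^2*(c + 2)*(c + 4)
(2) = (d + 2)*(d^2 - 3*d) = (d - 3)*(d + 2)*(d)
(3) = (m - 4)*(m^2 - 5*m + 4) = (m - 4)*(m - 1)*(m - 4)
(4) = (t + 4)*(t^2 + 5*t + 4) = (t + 1)*(t + 4)*(t + 4)
(5) = (z - 2)*(z^3 + 2*z^2 - 7*z + 4) = (z - 2)*(z - 1)*(z^2 + 3*z - 4) = (z - 2)*(z - 1)*(z + 4)*(z - 1)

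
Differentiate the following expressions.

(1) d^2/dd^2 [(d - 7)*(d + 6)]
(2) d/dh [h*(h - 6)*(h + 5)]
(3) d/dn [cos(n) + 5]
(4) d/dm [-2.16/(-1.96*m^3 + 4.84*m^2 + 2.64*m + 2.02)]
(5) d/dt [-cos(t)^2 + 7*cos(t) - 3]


(1) = 2
(2) = 3*h^2 - 2*h - 30
(3) = -sin(n)
(4) = (-12.7008*m^2 + 20.9088*m + 5.7024)/(-1.96*m^3 + 4.84*m^2 + 2.64*m + 2.02)^2
(5) = (2*cos(t) - 7)*sin(t)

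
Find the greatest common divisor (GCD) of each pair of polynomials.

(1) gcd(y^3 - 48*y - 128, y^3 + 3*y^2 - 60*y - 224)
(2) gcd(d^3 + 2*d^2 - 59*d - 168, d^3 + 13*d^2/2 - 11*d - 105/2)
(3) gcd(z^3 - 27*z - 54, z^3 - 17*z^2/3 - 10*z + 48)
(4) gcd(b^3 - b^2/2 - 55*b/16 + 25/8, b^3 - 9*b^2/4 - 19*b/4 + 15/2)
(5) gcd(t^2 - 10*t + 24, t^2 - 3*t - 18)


(1) = gcd((y - 8)*(y + 4)^2, (y - 8)*(y + 4)*(y + 7)) = y^2 - 4*y - 32
(2) = d + 7
(3) = z^2 - 3*z - 18
(4) = b^2 + 3*b/4 - 5/2
(5) = gcd((t - 6)*(t - 4), (t - 6)*(t + 3)) = t - 6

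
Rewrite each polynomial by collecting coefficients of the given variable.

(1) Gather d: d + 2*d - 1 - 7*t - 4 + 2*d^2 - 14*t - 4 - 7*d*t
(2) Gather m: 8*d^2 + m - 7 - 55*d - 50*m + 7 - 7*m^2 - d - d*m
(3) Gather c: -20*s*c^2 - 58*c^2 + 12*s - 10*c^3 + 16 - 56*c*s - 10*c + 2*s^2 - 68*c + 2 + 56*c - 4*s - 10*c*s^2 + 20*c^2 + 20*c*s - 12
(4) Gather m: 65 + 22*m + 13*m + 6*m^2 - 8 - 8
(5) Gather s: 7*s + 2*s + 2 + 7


(1) = 2*d^2 + d*(3 - 7*t) - 21*t - 9
(2) = 8*d^2 - 56*d - 7*m^2 + m*(-d - 49)
(3) = -10*c^3 + c^2*(-20*s - 38) + c*(-10*s^2 - 36*s - 22) + 2*s^2 + 8*s + 6
(4) = 6*m^2 + 35*m + 49
(5) = 9*s + 9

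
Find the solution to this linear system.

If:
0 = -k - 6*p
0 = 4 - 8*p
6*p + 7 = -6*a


Then:
a = -5/3
k = -3
p = 1/2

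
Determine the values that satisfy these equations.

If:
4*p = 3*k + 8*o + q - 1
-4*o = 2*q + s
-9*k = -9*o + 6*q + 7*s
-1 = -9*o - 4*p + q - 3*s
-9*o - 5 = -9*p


Then:
k = 3844/4779
o = 244/1593
p = 1129/1593
q = 313/1593
s = -178/177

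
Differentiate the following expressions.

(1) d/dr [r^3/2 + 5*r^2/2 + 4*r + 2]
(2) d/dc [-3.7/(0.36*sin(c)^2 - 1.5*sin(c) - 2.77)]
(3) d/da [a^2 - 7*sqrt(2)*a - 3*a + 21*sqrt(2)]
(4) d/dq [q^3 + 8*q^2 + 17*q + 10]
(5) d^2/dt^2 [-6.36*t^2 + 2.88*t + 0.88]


(1) = 3*r^2/2 + 5*r + 4
(2) = (2.664*sin(c) - 5.55)*cos(c)/(-0.36*sin(c)^2 + 1.5*sin(c) + 2.77)^2
(3) = 2*a - 7*sqrt(2) - 3
(4) = 3*q^2 + 16*q + 17
(5) = -12.7200000000000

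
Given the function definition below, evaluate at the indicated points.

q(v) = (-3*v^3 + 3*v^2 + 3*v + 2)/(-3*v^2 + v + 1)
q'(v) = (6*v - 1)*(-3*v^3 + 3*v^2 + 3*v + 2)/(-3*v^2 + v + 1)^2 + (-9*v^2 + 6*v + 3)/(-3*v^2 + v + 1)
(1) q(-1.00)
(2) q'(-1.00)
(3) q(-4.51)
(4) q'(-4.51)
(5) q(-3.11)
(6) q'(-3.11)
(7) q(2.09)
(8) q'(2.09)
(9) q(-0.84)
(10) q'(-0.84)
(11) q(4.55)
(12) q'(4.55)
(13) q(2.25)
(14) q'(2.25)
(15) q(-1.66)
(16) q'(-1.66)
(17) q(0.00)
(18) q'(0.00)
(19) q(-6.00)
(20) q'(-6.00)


(1) = -1.67
(2) = 0.11
(3) = -5.03
(4) = 1.02
(5) = -3.60
(6) = 1.03
(7) = 0.60
(8) = 1.68
(9) = -1.72
(10) = -1.04
(11) = 3.62
(12) = 1.07
(13) = 0.86
(14) = 1.54
(15) = -2.13
(16) = 0.94
(17) = 2.00
(18) = 1.00
(19) = -6.55
(20) = 1.02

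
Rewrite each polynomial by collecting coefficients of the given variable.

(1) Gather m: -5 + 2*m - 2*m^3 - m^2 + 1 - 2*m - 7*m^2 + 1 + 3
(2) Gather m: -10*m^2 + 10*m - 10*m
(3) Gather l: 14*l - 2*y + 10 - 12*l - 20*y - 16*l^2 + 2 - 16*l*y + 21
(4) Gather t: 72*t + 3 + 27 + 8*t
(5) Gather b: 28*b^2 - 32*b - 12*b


(1) = -2*m^3 - 8*m^2
(2) = -10*m^2
(3) = -16*l^2 + l*(2 - 16*y) - 22*y + 33
(4) = 80*t + 30
(5) = 28*b^2 - 44*b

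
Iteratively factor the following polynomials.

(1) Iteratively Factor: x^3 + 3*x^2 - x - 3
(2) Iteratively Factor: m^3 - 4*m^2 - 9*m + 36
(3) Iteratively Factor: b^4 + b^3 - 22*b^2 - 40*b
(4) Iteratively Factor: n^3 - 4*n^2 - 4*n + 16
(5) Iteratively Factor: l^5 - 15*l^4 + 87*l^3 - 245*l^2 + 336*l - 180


(1) = (x + 3)*(x^2 - 1) = (x - 1)*(x + 3)*(x + 1)
(2) = (m + 3)*(m^2 - 7*m + 12) = (m - 4)*(m + 3)*(m - 3)
(3) = (b)*(b^3 + b^2 - 22*b - 40) = b*(b + 4)*(b^2 - 3*b - 10) = b*(b + 2)*(b + 4)*(b - 5)
(4) = (n + 2)*(n^2 - 6*n + 8) = (n - 2)*(n + 2)*(n - 4)
(5) = (l - 5)*(l^4 - 10*l^3 + 37*l^2 - 60*l + 36) = (l - 5)*(l - 2)*(l^3 - 8*l^2 + 21*l - 18) = (l - 5)*(l - 2)^2*(l^2 - 6*l + 9) = (l - 5)*(l - 3)*(l - 2)^2*(l - 3)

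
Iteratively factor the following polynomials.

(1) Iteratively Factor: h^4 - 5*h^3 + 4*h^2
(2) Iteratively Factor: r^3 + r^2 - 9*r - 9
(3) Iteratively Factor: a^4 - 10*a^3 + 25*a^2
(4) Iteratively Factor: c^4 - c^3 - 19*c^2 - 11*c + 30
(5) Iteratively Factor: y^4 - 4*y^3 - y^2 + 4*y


(1) = (h - 4)*(h^3 - h^2) = h*(h - 4)*(h^2 - h) = h^2*(h - 4)*(h - 1)
(2) = (r - 3)*(r^2 + 4*r + 3) = (r - 3)*(r + 3)*(r + 1)
(3) = (a - 5)*(a^3 - 5*a^2) = (a - 5)^2*(a^2) = a*(a - 5)^2*(a)
(4) = (c + 3)*(c^3 - 4*c^2 - 7*c + 10) = (c - 1)*(c + 3)*(c^2 - 3*c - 10) = (c - 1)*(c + 2)*(c + 3)*(c - 5)
(5) = (y - 1)*(y^3 - 3*y^2 - 4*y) = y*(y - 1)*(y^2 - 3*y - 4) = y*(y - 1)*(y + 1)*(y - 4)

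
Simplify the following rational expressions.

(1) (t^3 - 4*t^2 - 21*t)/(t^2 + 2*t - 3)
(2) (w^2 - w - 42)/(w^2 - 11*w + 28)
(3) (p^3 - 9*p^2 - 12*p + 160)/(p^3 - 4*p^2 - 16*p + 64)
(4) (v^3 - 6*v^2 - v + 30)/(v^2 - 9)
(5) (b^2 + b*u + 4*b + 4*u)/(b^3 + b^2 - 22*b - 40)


(1) = (t^2 - 7*t)/(t - 1)
(2) = (w + 6)/(w - 4)
(3) = (p^2 - 13*p + 40)/(p^2 - 8*p + 16)
(4) = (v^2 - 3*v - 10)/(v + 3)
(5) = (b + u)/(b^2 - 3*b - 10)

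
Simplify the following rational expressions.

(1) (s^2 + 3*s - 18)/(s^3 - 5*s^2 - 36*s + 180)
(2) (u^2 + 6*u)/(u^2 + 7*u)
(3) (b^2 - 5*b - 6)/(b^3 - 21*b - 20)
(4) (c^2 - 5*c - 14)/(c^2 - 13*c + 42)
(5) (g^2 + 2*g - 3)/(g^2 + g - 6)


(1) = (s - 3)/(s^2 - 11*s + 30)
(2) = (u + 6)/(u + 7)
(3) = (b - 6)/(b^2 - b - 20)
(4) = (c + 2)/(c - 6)
(5) = (g - 1)/(g - 2)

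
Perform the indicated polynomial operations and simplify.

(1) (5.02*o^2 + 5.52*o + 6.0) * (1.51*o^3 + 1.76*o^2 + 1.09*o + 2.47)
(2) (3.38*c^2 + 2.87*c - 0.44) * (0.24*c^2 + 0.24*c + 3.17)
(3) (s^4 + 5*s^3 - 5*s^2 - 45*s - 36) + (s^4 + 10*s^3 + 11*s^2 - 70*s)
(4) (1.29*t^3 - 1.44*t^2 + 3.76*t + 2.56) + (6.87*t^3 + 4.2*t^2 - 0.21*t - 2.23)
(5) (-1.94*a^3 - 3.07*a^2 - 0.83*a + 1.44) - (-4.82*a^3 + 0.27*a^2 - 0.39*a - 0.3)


(1) = 7.5802*o^5 + 17.1704*o^4 + 24.247*o^3 + 28.9762*o^2 + 20.1744*o + 14.82
(2) = 0.8112*c^4 + 1.5*c^3 + 11.2978*c^2 + 8.9923*c - 1.3948
(3) = 2*s^4 + 15*s^3 + 6*s^2 - 115*s - 36
(4) = 8.16*t^3 + 2.76*t^2 + 3.55*t + 0.33
(5) = 2.88*a^3 - 3.34*a^2 - 0.44*a + 1.74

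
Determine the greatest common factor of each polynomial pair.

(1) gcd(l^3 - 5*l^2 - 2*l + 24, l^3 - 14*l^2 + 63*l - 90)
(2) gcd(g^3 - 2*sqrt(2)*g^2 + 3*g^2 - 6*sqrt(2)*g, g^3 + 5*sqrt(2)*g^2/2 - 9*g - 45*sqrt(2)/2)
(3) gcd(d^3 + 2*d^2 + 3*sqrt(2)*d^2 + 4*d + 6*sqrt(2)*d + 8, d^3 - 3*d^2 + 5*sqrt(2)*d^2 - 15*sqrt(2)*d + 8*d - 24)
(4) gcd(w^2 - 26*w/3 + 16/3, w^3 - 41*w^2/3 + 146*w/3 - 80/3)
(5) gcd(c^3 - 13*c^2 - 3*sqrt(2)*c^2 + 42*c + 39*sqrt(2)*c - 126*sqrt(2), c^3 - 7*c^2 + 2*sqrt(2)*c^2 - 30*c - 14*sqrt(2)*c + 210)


(1) = l - 3
(2) = g + 3
(3) = d + sqrt(2)
(4) = w^2 - 26*w/3 + 16/3
(5) = c^2 + c*(-7 - 3*sqrt(2)) + 21*sqrt(2)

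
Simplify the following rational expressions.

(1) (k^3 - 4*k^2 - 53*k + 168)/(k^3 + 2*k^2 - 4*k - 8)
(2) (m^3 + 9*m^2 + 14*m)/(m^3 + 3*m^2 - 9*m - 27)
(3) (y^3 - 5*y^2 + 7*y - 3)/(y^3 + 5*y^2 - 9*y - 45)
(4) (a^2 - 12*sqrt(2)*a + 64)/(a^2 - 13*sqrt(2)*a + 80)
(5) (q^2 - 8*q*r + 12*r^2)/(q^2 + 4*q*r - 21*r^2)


(1) = (k^3 - 4*k^2 - 53*k + 168)/(k^3 + 2*k^2 - 4*k - 8)
(2) = (m^3 + 9*m^2 + 14*m)/(m^3 + 3*m^2 - 9*m - 27)
(3) = (y^2 - 2*y + 1)/(y^2 + 8*y + 15)
(4) = (a - 4*sqrt(2))/(a - 5*sqrt(2))
(5) = (q^2 - 8*q*r + 12*r^2)/(q^2 + 4*q*r - 21*r^2)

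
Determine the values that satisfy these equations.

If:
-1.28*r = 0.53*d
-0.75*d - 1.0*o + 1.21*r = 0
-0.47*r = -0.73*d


Then:
d = 0.00
o = 0.00
r = 0.00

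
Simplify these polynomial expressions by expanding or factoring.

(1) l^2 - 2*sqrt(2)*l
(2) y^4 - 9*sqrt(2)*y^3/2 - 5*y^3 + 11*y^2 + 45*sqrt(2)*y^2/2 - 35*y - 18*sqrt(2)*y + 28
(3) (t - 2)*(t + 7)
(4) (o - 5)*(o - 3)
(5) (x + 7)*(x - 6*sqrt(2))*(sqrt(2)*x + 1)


(1) = l*(l - 2*sqrt(2))
(2) = (y - 4)*(y - 1)*(y - 7*sqrt(2)/2)*(y - sqrt(2))
(3) = t^2 + 5*t - 14
(4) = o^2 - 8*o + 15
(5) = sqrt(2)*x^3 - 11*x^2 + 7*sqrt(2)*x^2 - 77*x - 6*sqrt(2)*x - 42*sqrt(2)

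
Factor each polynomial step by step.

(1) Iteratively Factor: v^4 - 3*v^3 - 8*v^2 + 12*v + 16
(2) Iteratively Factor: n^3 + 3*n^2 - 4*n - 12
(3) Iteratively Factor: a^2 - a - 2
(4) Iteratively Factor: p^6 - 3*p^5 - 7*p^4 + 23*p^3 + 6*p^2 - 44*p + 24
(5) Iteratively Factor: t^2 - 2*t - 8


(1) = (v + 2)*(v^3 - 5*v^2 + 2*v + 8) = (v - 2)*(v + 2)*(v^2 - 3*v - 4) = (v - 4)*(v - 2)*(v + 2)*(v + 1)
(2) = (n - 2)*(n^2 + 5*n + 6) = (n - 2)*(n + 2)*(n + 3)
(3) = (a + 1)*(a - 2)
(4) = (p - 3)*(p^5 - 7*p^3 + 2*p^2 + 12*p - 8) = (p - 3)*(p - 2)*(p^4 + 2*p^3 - 3*p^2 - 4*p + 4) = (p - 3)*(p - 2)*(p + 2)*(p^3 - 3*p + 2) = (p - 3)*(p - 2)*(p + 2)^2*(p^2 - 2*p + 1) = (p - 3)*(p - 2)*(p - 1)*(p + 2)^2*(p - 1)
(5) = (t + 2)*(t - 4)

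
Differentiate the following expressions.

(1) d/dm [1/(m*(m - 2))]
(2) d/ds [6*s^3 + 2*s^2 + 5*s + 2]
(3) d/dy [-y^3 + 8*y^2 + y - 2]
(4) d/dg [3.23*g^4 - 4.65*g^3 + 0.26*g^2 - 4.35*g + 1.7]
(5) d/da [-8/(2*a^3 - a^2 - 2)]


(1) = 2*(1 - m)/(m^2*(m^2 - 4*m + 4))
(2) = 18*s^2 + 4*s + 5
(3) = -3*y^2 + 16*y + 1
(4) = 12.92*g^3 - 13.95*g^2 + 0.52*g - 4.35
(5) = 16*a*(3*a - 1)/(-2*a^3 + a^2 + 2)^2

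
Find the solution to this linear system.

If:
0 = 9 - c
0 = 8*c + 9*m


Then:
c = 9
m = -8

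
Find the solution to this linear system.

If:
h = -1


Then:
h = -1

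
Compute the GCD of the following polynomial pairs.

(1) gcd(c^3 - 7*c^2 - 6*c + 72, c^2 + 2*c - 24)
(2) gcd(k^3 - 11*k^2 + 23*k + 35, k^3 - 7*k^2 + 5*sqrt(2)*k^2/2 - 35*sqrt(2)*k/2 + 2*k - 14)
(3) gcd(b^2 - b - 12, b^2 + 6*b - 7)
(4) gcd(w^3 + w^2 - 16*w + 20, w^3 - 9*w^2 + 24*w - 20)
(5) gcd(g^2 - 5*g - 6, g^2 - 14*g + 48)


(1) = gcd((c - 6)*(c - 4)*(c + 3), (c - 4)*(c + 6)) = c - 4
(2) = k - 7
(3) = gcd((b - 4)*(b + 3), (b - 1)*(b + 7)) = 1
(4) = gcd((w - 2)^2*(w + 5), (w - 5)*(w - 2)^2) = w^2 - 4*w + 4
(5) = gcd((g - 6)*(g + 1), (g - 8)*(g - 6)) = g - 6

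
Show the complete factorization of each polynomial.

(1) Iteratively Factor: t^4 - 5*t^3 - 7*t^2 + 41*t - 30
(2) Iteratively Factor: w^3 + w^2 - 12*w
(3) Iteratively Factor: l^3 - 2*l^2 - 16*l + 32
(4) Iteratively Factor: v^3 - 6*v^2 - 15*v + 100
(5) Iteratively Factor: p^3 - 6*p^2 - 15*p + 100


(1) = (t - 5)*(t^3 - 7*t + 6) = (t - 5)*(t - 2)*(t^2 + 2*t - 3) = (t - 5)*(t - 2)*(t + 3)*(t - 1)
(2) = (w - 3)*(w^2 + 4*w) = (w - 3)*(w + 4)*(w)
(3) = (l - 4)*(l^2 + 2*l - 8) = (l - 4)*(l + 4)*(l - 2)
(4) = (v - 5)*(v^2 - v - 20) = (v - 5)*(v + 4)*(v - 5)
(5) = (p - 5)*(p^2 - p - 20) = (p - 5)^2*(p + 4)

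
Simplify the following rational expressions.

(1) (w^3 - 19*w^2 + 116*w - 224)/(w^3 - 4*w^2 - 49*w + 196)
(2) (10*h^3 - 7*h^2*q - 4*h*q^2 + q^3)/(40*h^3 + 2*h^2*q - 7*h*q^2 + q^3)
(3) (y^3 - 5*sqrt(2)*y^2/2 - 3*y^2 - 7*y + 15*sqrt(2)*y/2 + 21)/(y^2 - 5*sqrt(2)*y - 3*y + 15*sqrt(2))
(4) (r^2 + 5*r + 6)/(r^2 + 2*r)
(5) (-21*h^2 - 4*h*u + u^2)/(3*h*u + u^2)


(1) = (w - 8)/(w + 7)
(2) = (-h + q)/(-4*h + q)
(3) = (2*y^2 - 5*sqrt(2)*y - 14)/(2*y - 10*sqrt(2))
(4) = (r + 3)/r
(5) = (-7*h + u)/u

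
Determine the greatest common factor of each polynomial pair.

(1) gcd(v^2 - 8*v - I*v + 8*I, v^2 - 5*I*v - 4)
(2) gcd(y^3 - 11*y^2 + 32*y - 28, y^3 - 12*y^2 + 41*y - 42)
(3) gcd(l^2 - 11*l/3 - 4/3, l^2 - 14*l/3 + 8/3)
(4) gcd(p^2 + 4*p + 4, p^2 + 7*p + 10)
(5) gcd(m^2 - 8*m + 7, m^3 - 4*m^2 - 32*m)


(1) = v - I
(2) = y^2 - 9*y + 14
(3) = l - 4
(4) = p + 2
(5) = gcd((m - 7)*(m - 1), m*(m - 8)*(m + 4)) = 1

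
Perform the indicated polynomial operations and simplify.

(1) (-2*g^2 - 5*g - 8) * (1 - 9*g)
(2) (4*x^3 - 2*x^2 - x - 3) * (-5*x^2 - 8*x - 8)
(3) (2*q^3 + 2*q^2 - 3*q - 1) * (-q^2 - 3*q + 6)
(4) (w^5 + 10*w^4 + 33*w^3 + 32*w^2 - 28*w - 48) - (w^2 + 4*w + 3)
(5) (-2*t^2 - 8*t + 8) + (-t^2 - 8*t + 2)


(1) = 18*g^3 + 43*g^2 + 67*g - 8
(2) = -20*x^5 - 22*x^4 - 11*x^3 + 39*x^2 + 32*x + 24
(3) = -2*q^5 - 8*q^4 + 9*q^3 + 22*q^2 - 15*q - 6
(4) = w^5 + 10*w^4 + 33*w^3 + 31*w^2 - 32*w - 51
(5) = -3*t^2 - 16*t + 10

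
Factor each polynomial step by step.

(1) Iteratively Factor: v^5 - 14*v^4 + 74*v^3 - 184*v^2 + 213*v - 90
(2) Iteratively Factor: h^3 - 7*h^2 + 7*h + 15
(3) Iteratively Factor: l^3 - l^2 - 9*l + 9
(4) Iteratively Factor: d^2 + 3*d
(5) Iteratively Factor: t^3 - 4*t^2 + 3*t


(1) = (v - 2)*(v^4 - 12*v^3 + 50*v^2 - 84*v + 45) = (v - 2)*(v - 1)*(v^3 - 11*v^2 + 39*v - 45) = (v - 5)*(v - 2)*(v - 1)*(v^2 - 6*v + 9) = (v - 5)*(v - 3)*(v - 2)*(v - 1)*(v - 3)
(2) = (h + 1)*(h^2 - 8*h + 15) = (h - 5)*(h + 1)*(h - 3)
(3) = (l - 1)*(l^2 - 9) = (l - 3)*(l - 1)*(l + 3)
(4) = (d + 3)*(d)
(5) = (t - 3)*(t^2 - t) = (t - 3)*(t - 1)*(t)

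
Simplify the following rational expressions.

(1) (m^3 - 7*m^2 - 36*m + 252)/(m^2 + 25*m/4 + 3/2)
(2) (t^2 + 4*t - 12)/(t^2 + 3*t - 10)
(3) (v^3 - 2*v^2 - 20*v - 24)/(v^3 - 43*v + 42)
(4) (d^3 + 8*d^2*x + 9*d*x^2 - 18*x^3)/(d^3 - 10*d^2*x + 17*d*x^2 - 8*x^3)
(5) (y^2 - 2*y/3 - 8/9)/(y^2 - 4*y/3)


(1) = (4*m^2 - 52*m + 168)/(4*m + 1)
(2) = (t + 6)/(t + 5)
(3) = (v^2 + 4*v + 4)/(v^2 + 6*v - 7)
(4) = (d^2 + 9*d*x + 18*x^2)/(d^2 - 9*d*x + 8*x^2)
(5) = (3*y + 2)/(3*y)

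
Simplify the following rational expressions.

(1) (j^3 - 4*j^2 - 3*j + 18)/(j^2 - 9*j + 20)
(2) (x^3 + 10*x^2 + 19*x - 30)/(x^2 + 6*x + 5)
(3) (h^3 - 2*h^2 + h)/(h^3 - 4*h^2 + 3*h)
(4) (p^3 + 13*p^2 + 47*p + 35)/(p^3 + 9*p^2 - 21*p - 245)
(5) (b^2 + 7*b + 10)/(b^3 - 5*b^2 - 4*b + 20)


(1) = (j^3 - 4*j^2 - 3*j + 18)/(j^2 - 9*j + 20)
(2) = (x^2 + 5*x - 6)/(x + 1)
(3) = (h - 1)/(h - 3)
(4) = (p^2 + 6*p + 5)/(p^2 + 2*p - 35)
(5) = (b + 5)/(b^2 - 7*b + 10)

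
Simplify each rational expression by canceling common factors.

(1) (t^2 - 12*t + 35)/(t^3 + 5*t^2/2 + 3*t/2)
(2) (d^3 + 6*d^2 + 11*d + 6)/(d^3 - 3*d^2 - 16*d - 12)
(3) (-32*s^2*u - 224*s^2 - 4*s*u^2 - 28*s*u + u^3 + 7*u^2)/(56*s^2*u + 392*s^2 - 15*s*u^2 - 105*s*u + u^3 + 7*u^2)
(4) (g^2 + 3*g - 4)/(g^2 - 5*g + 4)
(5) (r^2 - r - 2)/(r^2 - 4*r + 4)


(1) = (2*t^2 - 24*t + 70)/(2*t^3 + 5*t^2 + 3*t)
(2) = (d + 3)/(d - 6)
(3) = (-4*s - u)/(7*s - u)
(4) = (g + 4)/(g - 4)
(5) = (r + 1)/(r - 2)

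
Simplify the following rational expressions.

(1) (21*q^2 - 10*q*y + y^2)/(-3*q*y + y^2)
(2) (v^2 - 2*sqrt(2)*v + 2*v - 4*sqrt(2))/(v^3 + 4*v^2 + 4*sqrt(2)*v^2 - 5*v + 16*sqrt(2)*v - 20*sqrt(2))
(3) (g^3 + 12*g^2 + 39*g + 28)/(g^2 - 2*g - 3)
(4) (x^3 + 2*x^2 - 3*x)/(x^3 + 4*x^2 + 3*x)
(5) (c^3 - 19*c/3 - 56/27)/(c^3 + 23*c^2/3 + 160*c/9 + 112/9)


(1) = (-7*q + y)/y
(2) = (v^2 + v*(2 - 2*sqrt(2)) - 4*sqrt(2))/(v^3 + v^2*(4 + 4*sqrt(2)) + v*(-5 + 16*sqrt(2)) - 20*sqrt(2))
(3) = (g^2 + 11*g + 28)/(g - 3)
(4) = (x - 1)/(x + 1)
(5) = (9*c^2 - 21*c - 8)/(9*c^2 + 48*c + 48)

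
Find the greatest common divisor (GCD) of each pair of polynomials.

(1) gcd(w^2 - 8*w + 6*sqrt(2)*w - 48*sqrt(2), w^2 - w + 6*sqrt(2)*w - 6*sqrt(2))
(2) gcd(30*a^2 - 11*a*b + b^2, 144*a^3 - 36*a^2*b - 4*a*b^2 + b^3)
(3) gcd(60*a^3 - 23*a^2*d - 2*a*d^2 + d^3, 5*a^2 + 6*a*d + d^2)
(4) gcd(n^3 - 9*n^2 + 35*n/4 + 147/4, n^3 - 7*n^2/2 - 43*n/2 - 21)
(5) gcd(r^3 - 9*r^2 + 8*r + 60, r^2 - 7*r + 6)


(1) = gcd((w - 8)*(w + 6*sqrt(2)), (w - 1)*(w + 6*sqrt(2))) = w + 6*sqrt(2)
(2) = gcd((-6*a + b)*(-5*a + b), (-6*a + b)*(-4*a + b)*(6*a + b)) = 6*a - b
(3) = gcd((-4*a + d)*(-3*a + d)*(5*a + d), (a + d)*(5*a + d)) = 5*a + d
(4) = n^2 - 11*n/2 - 21/2
(5) = gcd((r - 6)*(r - 5)*(r + 2), (r - 6)*(r - 1)) = r - 6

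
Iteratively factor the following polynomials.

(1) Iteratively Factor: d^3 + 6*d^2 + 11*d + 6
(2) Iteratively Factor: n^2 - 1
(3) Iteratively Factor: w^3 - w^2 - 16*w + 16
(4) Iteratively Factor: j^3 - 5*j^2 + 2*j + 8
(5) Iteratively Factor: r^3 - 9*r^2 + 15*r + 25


(1) = (d + 2)*(d^2 + 4*d + 3) = (d + 2)*(d + 3)*(d + 1)
(2) = (n - 1)*(n + 1)
(3) = (w + 4)*(w^2 - 5*w + 4) = (w - 4)*(w + 4)*(w - 1)
(4) = (j - 4)*(j^2 - j - 2) = (j - 4)*(j + 1)*(j - 2)
(5) = (r - 5)*(r^2 - 4*r - 5) = (r - 5)^2*(r + 1)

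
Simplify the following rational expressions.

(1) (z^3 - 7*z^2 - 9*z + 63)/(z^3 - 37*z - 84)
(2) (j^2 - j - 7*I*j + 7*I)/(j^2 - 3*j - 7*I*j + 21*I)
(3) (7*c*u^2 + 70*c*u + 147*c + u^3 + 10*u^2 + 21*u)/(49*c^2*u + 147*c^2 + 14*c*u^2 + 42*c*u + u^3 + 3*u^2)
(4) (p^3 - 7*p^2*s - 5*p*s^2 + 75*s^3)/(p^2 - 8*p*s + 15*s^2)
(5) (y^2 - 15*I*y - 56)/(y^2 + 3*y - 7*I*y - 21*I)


(1) = (z - 3)/(z + 4)
(2) = (j - 1)/(j - 3)
(3) = (u + 7)/(7*c + u)
(4) = (p^2 - 2*p*s - 15*s^2)/(p - 3*s)
(5) = (y - 8*I)/(y + 3)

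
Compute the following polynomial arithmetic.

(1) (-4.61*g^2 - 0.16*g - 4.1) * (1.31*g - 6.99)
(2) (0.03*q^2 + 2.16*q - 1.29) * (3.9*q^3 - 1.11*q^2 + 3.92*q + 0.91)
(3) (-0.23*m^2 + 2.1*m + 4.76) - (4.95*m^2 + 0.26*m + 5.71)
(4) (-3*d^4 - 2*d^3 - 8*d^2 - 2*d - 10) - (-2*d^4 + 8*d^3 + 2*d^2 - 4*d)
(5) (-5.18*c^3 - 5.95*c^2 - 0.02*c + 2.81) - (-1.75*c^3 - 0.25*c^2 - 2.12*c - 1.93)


(1) = -6.0391*g^3 + 32.0143*g^2 - 4.2526*g + 28.659
(2) = 0.117*q^5 + 8.3907*q^4 - 7.311*q^3 + 9.9264*q^2 - 3.0912*q - 1.1739
(3) = -5.18*m^2 + 1.84*m - 0.95
(4) = -d^4 - 10*d^3 - 10*d^2 + 2*d - 10
(5) = -3.43*c^3 - 5.7*c^2 + 2.1*c + 4.74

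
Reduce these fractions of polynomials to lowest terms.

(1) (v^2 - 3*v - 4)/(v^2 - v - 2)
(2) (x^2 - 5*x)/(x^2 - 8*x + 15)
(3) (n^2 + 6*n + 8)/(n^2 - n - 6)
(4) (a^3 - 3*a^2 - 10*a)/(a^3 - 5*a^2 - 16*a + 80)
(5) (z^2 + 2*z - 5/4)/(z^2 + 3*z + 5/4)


(1) = (v - 4)/(v - 2)
(2) = x/(x - 3)
(3) = (n + 4)/(n - 3)
(4) = (a^2 + 2*a)/(a^2 - 16)
(5) = (2*z - 1)/(2*z + 1)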